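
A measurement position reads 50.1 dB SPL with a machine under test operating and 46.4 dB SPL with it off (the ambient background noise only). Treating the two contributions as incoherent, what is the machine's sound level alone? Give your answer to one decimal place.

47.7 dB SPL

Subtract intensities: L_src = 10·log₁₀(10^(L_total/10) − 10^(L_bg/10)).
L_src = 10·log₁₀(10^(50.1/10) − 10^(46.4/10)) = 10·log₁₀(58680) = 47.7 dB SPL.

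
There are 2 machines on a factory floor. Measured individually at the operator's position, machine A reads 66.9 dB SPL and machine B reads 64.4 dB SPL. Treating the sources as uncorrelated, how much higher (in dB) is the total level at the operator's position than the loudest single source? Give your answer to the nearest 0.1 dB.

1.9 dB

Uncorrelated sources add in intensity (power), not in dB.
L_total = 10·log₁₀(10^(66.9/10) + 10^(64.4/10)) = 68.84 dB SPL.
Excess over the loudest (66.9 dB): 68.84 − 66.9 = 1.9 dB.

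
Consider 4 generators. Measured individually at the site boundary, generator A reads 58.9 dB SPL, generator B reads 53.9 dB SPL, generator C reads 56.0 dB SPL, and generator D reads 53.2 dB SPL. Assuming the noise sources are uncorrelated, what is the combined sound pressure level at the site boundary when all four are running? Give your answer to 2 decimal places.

62.12 dB SPL

Add the sources as powers (linear), then convert back to dB:
L_total = 10·log₁₀(10^(58.9/10) + 10^(53.9/10) + 10^(56.0/10) + 10^(53.2/10)) = 10·log₁₀(1629000) = 62.12 dB SPL.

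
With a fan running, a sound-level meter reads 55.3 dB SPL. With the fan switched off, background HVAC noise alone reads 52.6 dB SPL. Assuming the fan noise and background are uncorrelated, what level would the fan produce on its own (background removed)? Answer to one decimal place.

52.0 dB SPL

Remove the background by subtracting linear intensities:
L_src = 10·log₁₀(10^(55.3/10) − 10^(52.6/10)) = 10·log₁₀(156900) = 52.0 dB SPL.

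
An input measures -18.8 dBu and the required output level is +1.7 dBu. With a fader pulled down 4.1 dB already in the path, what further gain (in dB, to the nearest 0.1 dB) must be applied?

24.6 dB

The required make-up gain is the shortfall in the dB sum.
G = +1.7 − (-18.8) + 4.1 = 24.6 dB.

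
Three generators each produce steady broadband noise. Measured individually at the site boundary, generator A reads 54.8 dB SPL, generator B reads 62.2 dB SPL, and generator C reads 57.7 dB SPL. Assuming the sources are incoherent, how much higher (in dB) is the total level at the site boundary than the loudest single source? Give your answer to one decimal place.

Uncorrelated sources add in intensity (power), not in dB.
L_total = 10·log₁₀(10^(54.8/10) + 10^(62.2/10) + 10^(57.7/10)) = 64.07 dB SPL.
Excess over the loudest (62.2 dB): 64.07 − 62.2 = 1.9 dB.

1.9 dB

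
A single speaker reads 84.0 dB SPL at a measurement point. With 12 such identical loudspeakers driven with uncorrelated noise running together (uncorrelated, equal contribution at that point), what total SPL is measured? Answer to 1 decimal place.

94.8 dB SPL

12 equal incoherent sources raise the level by 10·log₁₀(12) = 10.79 dB.
L_total = 84.0 + 10.79 = 94.8 dB SPL.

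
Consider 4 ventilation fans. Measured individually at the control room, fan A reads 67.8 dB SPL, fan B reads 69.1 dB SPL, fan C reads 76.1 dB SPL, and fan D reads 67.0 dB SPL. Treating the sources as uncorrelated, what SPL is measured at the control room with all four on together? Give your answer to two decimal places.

Add the sources as powers (linear), then convert back to dB:
L_total = 10·log₁₀(10^(67.8/10) + 10^(69.1/10) + 10^(76.1/10) + 10^(67.0/10)) = 10·log₁₀(59900000) = 77.77 dB SPL.

77.77 dB SPL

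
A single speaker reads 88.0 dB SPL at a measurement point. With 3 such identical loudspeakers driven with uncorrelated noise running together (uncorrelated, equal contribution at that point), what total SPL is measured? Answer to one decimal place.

92.8 dB SPL

3 equal incoherent sources raise the level by 10·log₁₀(3) = 4.77 dB.
L_total = 88.0 + 4.77 = 92.8 dB SPL.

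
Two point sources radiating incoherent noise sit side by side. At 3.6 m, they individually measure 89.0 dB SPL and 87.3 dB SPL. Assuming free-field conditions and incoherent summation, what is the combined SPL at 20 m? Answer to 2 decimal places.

76.35 dB SPL

Combined at 3.6 m: 10·log₁₀(10^(89.0/10)+10^(87.3/10)) = 91.243 dB SPL.
Then apply −20·log₁₀(20/3.6) = -14.895 dB → 76.35 dB SPL.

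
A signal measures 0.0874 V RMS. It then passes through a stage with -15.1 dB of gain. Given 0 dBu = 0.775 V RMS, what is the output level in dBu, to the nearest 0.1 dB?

-34.1 dBu

Input level: 20·log₁₀(0.0874/0.775) = -18.96 dBu.
Output: -18.96 − 15.1 = -34.1 dBu.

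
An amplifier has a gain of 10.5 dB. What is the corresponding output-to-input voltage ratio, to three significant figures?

3.35

Voltage ratio = 10^(dB/20).
10^(10.5/20) = 10^(0.5250) = 3.35.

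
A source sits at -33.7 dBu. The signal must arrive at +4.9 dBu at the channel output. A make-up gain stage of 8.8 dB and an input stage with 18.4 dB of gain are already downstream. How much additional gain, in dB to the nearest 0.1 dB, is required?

The required make-up gain is the shortfall in the dB sum.
G = +4.9 − (-33.7) − 8.8 − 18.4 = 11.4 dB.

11.4 dB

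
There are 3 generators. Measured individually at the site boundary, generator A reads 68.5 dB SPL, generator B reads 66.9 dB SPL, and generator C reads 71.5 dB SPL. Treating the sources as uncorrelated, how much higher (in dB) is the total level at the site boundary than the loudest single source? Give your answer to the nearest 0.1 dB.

2.7 dB

Uncorrelated sources add in intensity (power), not in dB.
L_total = 10·log₁₀(10^(68.5/10) + 10^(66.9/10) + 10^(71.5/10)) = 74.17 dB SPL.
Excess over the loudest (71.5 dB): 74.17 − 71.5 = 2.7 dB.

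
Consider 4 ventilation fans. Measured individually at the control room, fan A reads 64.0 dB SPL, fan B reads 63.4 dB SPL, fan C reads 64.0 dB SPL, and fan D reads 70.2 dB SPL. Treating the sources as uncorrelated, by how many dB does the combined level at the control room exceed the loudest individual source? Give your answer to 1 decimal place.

Incoherent sources sum as intensities:
L_total = 10·log₁₀(10^(64.0/10) + 10^(63.4/10) + 10^(64.0/10) + 10^(70.2/10)) = 72.48 dB SPL.
Excess over the loudest (70.2 dB): 72.48 − 70.2 = 2.3 dB.

2.3 dB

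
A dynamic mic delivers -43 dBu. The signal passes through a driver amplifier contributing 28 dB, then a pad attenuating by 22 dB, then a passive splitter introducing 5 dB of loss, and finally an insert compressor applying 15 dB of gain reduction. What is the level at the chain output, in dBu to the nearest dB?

Cascaded gains and losses add directly in dB.
-43 + 28 − 22 − 5 − 15 = -57 dBu.

-57 dBu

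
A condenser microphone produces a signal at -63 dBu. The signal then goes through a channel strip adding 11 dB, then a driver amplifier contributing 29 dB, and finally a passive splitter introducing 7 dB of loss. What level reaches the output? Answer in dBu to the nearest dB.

Gain stages sum in dB:
-63 + 11 + 29 − 7 = -30 dBu.

-30 dBu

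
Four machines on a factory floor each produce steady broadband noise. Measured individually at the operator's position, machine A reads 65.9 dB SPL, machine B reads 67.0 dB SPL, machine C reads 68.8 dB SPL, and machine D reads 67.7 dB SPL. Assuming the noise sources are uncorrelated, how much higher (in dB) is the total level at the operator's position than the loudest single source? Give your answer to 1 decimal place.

4.7 dB

Add the sources as powers (linear), then convert back to dB:
L_total = 10·log₁₀(10^(65.9/10) + 10^(67.0/10) + 10^(68.8/10) + 10^(67.7/10)) = 73.50 dB SPL.
Excess over the loudest (68.8 dB): 73.50 − 68.8 = 4.7 dB.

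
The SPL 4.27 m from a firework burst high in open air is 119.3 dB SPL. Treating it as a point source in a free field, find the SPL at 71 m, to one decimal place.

94.9 dB SPL

Free-field point source: level drops by 20·log₁₀ of the distance ratio.
ΔL = −20·log₁₀(71/4.27) = -24.42 dB, so L₂ = 119.3 + (-24.42) = 94.9 dB SPL.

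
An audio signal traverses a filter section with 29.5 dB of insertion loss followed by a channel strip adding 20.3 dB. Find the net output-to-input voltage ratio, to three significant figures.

Net gain = (−29.5) + 20.3 = -9.2 dB.
Voltage ratio = 10^(-9.2/20) = 0.347.

0.347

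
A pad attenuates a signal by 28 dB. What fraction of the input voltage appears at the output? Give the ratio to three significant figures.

0.0398

Voltage ratio = 10^(dB/20).
10^(-28/20) = 10^(-1.400) = 0.0398.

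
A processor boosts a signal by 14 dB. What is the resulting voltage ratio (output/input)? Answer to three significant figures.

Voltage ratio = 10^(dB/20).
10^(14/20) = 10^(0.7000) = 5.01.

5.01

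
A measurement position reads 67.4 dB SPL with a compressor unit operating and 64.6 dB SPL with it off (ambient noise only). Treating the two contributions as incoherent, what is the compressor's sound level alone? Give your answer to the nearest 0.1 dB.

64.2 dB SPL

Remove the background by subtracting linear intensities:
L_src = 10·log₁₀(10^(67.4/10) − 10^(64.6/10)) = 10·log₁₀(2611000) = 64.2 dB SPL.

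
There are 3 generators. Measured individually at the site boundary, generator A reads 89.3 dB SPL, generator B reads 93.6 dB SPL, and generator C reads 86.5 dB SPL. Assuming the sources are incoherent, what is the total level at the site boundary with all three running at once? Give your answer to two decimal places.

Incoherent sources sum as intensities:
L_total = 10·log₁₀(10^(89.3/10) + 10^(93.6/10) + 10^(86.5/10)) = 10·log₁₀(3589000000) = 95.55 dB SPL.

95.55 dB SPL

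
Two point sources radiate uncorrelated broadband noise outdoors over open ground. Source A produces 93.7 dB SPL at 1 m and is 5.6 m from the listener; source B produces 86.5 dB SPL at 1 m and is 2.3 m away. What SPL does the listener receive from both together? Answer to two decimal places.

At the listener: L_A = 93.7 − 20·log₁₀(5.6) = 78.736 dB; L_B = 86.5 − 20·log₁₀(2.3) = 79.265 dB.
Combined: 10·log₁₀(10^(78.736/10)+10^(79.265/10)) = 82.02 dB SPL.

82.02 dB SPL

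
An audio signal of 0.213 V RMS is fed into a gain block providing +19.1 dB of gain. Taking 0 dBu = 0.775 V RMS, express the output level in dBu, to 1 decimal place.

Input level: 20·log₁₀(0.213/0.775) = -11.22 dBu.
Output: -11.22 + 19.1 = +7.9 dBu.

+7.9 dBu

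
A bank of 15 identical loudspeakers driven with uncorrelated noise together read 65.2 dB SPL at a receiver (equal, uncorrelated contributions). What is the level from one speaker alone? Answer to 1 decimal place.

53.4 dB SPL

15 equal incoherent sources add 10·log₁₀(15) = 11.76 dB over one source.
L_one = 65.2 − 11.76 = 53.4 dB SPL.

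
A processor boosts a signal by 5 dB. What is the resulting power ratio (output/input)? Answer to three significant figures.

Power ratio = 10^(dB/10).
10^(5/10) = 10^(0.5000) = 3.16.

3.16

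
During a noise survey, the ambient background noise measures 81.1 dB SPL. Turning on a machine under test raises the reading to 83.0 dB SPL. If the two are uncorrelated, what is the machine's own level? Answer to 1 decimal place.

78.5 dB SPL

Subtract intensities: L_src = 10·log₁₀(10^(L_total/10) − 10^(L_bg/10)).
L_src = 10·log₁₀(10^(83.0/10) − 10^(81.1/10)) = 10·log₁₀(70700000) = 78.5 dB SPL.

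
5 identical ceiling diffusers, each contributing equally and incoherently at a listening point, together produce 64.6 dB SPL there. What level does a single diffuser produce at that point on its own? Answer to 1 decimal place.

57.6 dB SPL

5 equal incoherent sources add 10·log₁₀(5) = 6.99 dB over one source.
L_one = 64.6 − 6.99 = 57.6 dB SPL.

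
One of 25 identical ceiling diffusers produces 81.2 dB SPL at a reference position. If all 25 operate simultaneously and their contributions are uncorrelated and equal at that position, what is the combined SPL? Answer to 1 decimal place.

25 equal incoherent sources raise the level by 10·log₁₀(25) = 13.98 dB.
L_total = 81.2 + 13.98 = 95.2 dB SPL.

95.2 dB SPL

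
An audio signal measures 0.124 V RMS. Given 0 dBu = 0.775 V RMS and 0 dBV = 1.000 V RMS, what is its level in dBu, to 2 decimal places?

dBu = 20·log₁₀(V / 0.775 V).
20·log₁₀(0.124/0.775) = -15.92 dBu.

-15.92 dBu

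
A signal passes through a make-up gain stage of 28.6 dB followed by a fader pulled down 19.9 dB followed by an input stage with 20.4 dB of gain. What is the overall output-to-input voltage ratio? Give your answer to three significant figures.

28.5

Net gain = 28.6 + (−19.9) + 20.4 = 29.1 dB.
Voltage ratio = 10^(29.1/20) = 28.5.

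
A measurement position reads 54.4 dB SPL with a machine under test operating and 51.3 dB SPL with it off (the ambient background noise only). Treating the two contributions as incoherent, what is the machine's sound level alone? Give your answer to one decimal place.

51.5 dB SPL

Subtract intensities: L_src = 10·log₁₀(10^(L_total/10) − 10^(L_bg/10)).
L_src = 10·log₁₀(10^(54.4/10) − 10^(51.3/10)) = 10·log₁₀(140500) = 51.5 dB SPL.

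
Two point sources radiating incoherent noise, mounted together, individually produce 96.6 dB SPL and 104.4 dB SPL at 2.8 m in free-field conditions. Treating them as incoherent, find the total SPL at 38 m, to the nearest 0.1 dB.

82.4 dB SPL

Combined at 2.8 m: 10·log₁₀(10^(96.6/10)+10^(104.4/10)) = 105.07 dB SPL.
Then apply −20·log₁₀(38/2.8) = -22.65 dB → 82.4 dB SPL.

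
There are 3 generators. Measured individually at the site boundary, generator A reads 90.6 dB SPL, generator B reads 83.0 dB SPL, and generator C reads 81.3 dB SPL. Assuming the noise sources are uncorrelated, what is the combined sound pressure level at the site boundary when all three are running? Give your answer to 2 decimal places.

Uncorrelated sources add in intensity (power), not in dB.
L_total = 10·log₁₀(10^(90.6/10) + 10^(83.0/10) + 10^(81.3/10)) = 10·log₁₀(1483000000) = 91.71 dB SPL.

91.71 dB SPL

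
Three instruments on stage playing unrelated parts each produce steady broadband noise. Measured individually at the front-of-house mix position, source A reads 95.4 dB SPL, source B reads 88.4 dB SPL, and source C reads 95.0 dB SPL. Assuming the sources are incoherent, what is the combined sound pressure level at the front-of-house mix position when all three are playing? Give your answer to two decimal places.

Add the sources as powers (linear), then convert back to dB:
L_total = 10·log₁₀(10^(95.4/10) + 10^(88.4/10) + 10^(95.0/10)) = 10·log₁₀(7321000000) = 98.65 dB SPL.

98.65 dB SPL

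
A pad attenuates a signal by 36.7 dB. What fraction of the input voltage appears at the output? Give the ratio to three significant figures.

0.0146

Voltage ratio = 10^(dB/20).
10^(-36.7/20) = 10^(-1.835) = 0.0146.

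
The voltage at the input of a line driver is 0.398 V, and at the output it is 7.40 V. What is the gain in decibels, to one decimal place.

For a voltage ratio, dB = 20·log₁₀(V₂/V₁).
20·log₁₀(7.40/0.398) = 20·log₁₀(18.59) = 25.4 dB.

25.4 dB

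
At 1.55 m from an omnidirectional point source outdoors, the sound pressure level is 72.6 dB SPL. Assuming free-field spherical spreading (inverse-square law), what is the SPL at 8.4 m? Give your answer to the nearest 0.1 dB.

Inverse-square spreading gives ΔL = −20·log₁₀(d₂/d₁).
ΔL = −20·log₁₀(8.4/1.55) = -14.68 dB, so L₂ = 72.6 + (-14.68) = 57.9 dB SPL.

57.9 dB SPL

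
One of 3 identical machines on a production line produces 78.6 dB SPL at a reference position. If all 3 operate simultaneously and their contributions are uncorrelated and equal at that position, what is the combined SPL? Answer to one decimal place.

83.4 dB SPL

3 equal incoherent sources raise the level by 10·log₁₀(3) = 4.77 dB.
L_total = 78.6 + 4.77 = 83.4 dB SPL.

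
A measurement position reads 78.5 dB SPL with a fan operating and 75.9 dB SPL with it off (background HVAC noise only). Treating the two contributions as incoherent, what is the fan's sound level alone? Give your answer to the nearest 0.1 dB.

Remove the background by subtracting linear intensities:
L_src = 10·log₁₀(10^(78.5/10) − 10^(75.9/10)) = 10·log₁₀(31890000) = 75.0 dB SPL.

75.0 dB SPL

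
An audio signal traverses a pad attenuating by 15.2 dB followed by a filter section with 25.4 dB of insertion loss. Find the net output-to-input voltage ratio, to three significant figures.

0.00933

Net gain = (−15.2) + (−25.4) = -40.6 dB.
Voltage ratio = 10^(-40.6/20) = 0.00933.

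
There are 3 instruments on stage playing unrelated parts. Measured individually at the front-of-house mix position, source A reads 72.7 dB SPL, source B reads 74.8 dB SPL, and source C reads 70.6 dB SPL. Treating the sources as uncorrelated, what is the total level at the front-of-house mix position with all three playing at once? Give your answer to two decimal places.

Incoherent sources sum as intensities:
L_total = 10·log₁₀(10^(72.7/10) + 10^(74.8/10) + 10^(70.6/10)) = 10·log₁₀(60300000) = 77.80 dB SPL.

77.80 dB SPL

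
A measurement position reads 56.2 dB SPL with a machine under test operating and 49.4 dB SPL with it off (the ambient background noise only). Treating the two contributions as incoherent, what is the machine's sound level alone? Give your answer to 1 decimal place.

Background correction is a power subtraction:
L_src = 10·log₁₀(10^(56.2/10) − 10^(49.4/10)) = 10·log₁₀(329800) = 55.2 dB SPL.

55.2 dB SPL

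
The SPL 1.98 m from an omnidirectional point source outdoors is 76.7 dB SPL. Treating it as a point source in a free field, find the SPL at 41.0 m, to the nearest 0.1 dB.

For a point source in a free field, ΔL = −20·log₁₀(d₂/d₁).
ΔL = −20·log₁₀(41.0/1.98) = -26.32 dB, so L₂ = 76.7 + (-26.32) = 50.4 dB SPL.

50.4 dB SPL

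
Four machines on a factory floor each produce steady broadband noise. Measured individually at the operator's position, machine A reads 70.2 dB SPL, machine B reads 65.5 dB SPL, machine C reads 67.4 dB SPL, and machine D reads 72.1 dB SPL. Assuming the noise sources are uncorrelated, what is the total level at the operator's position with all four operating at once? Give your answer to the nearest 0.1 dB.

75.5 dB SPL

Uncorrelated sources add in intensity (power), not in dB.
L_total = 10·log₁₀(10^(70.2/10) + 10^(65.5/10) + 10^(67.4/10) + 10^(72.1/10)) = 10·log₁₀(35730000) = 75.5 dB SPL.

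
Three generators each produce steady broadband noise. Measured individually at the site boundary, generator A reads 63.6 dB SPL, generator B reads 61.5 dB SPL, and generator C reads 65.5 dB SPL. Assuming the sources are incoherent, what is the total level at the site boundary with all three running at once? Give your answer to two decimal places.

Add the sources as powers (linear), then convert back to dB:
L_total = 10·log₁₀(10^(63.6/10) + 10^(61.5/10) + 10^(65.5/10)) = 10·log₁₀(7252000) = 68.60 dB SPL.

68.60 dB SPL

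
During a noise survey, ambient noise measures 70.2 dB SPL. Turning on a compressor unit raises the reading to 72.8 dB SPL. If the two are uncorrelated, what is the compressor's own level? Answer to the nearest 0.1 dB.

Remove the background by subtracting linear intensities:
L_src = 10·log₁₀(10^(72.8/10) − 10^(70.2/10)) = 10·log₁₀(8583000) = 69.3 dB SPL.

69.3 dB SPL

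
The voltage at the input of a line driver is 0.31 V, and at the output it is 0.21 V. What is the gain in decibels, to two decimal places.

Voltage is an amplitude quantity, so gain = 20·log₁₀(V_out/V_in).
20·log₁₀(0.21/0.31) = 20·log₁₀(0.6774) = -3.38 dB.

-3.38 dB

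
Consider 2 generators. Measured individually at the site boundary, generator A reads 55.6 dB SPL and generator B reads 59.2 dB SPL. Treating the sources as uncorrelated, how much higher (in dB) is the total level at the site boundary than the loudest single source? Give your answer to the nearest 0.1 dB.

Uncorrelated sources add in intensity (power), not in dB.
L_total = 10·log₁₀(10^(55.6/10) + 10^(59.2/10)) = 60.77 dB SPL.
Excess over the loudest (59.2 dB): 60.77 − 59.2 = 1.6 dB.

1.6 dB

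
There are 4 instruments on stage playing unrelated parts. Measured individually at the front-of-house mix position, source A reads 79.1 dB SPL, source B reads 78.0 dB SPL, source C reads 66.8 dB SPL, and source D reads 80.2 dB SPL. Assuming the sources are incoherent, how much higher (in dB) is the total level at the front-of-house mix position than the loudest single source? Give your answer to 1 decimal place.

3.8 dB

Add the sources as powers (linear), then convert back to dB:
L_total = 10·log₁₀(10^(79.1/10) + 10^(78.0/10) + 10^(66.8/10) + 10^(80.2/10)) = 84.05 dB SPL.
Excess over the loudest (80.2 dB): 84.05 − 80.2 = 3.8 dB.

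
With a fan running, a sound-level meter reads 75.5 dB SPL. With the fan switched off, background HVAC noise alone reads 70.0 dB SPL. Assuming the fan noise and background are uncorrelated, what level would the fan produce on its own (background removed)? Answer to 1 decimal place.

74.1 dB SPL

Background correction is a power subtraction:
L_src = 10·log₁₀(10^(75.5/10) − 10^(70.0/10)) = 10·log₁₀(25480000) = 74.1 dB SPL.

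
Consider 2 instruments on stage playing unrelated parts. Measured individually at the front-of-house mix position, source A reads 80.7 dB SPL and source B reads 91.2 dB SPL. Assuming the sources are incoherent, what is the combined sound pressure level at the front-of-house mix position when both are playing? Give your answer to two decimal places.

Add the sources as powers (linear), then convert back to dB:
L_total = 10·log₁₀(10^(80.7/10) + 10^(91.2/10)) = 10·log₁₀(1436000000) = 91.57 dB SPL.

91.57 dB SPL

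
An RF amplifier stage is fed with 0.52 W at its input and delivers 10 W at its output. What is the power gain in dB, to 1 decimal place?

Power ratio → dB uses the 10·log₁₀ form:
10·log₁₀(10/0.52) = 10·log₁₀(19.23) = 12.8 dB.

12.8 dB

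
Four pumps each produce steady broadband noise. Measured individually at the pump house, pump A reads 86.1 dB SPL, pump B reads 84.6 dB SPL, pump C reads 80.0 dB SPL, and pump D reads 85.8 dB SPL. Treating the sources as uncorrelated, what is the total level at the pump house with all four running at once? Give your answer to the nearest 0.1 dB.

Incoherent sources sum as intensities:
L_total = 10·log₁₀(10^(86.1/10) + 10^(84.6/10) + 10^(80.0/10) + 10^(85.8/10)) = 10·log₁₀(1176000000) = 90.7 dB SPL.

90.7 dB SPL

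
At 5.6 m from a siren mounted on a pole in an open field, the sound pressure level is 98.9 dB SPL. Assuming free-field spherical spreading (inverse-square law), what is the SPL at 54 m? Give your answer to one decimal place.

Inverse-square spreading gives ΔL = −20·log₁₀(d₂/d₁).
ΔL = −20·log₁₀(54/5.6) = -19.68 dB, so L₂ = 98.9 + (-19.68) = 79.2 dB SPL.

79.2 dB SPL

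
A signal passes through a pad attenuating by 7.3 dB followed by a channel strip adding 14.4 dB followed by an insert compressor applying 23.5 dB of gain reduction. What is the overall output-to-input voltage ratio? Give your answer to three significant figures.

0.151

Net gain = (−7.3) + 14.4 + (−23.5) = -16.4 dB.
Voltage ratio = 10^(-16.4/20) = 0.151.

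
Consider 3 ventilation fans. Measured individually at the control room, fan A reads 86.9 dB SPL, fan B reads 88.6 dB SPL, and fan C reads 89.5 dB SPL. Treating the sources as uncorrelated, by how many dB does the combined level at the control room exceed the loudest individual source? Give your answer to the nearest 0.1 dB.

Uncorrelated sources add in intensity (power), not in dB.
L_total = 10·log₁₀(10^(86.9/10) + 10^(88.6/10) + 10^(89.5/10)) = 93.23 dB SPL.
Excess over the loudest (89.5 dB): 93.23 − 89.5 = 3.7 dB.

3.7 dB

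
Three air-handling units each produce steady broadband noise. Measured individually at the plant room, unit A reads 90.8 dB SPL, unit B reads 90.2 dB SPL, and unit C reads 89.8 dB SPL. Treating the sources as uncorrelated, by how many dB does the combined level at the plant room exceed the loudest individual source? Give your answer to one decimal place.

4.3 dB

Add the sources as powers (linear), then convert back to dB:
L_total = 10·log₁₀(10^(90.8/10) + 10^(90.2/10) + 10^(89.8/10)) = 95.06 dB SPL.
Excess over the loudest (90.8 dB): 95.06 − 90.8 = 4.3 dB.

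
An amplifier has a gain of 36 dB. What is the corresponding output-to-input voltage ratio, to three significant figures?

Voltage ratio = 10^(dB/20).
10^(36/20) = 10^(1.800) = 63.1.

63.1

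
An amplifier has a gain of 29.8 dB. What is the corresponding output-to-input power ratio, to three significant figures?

955

Power ratio = 10^(dB/10).
10^(29.8/10) = 10^(2.980) = 955.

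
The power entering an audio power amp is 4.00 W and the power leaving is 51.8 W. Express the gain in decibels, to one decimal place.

For a power ratio, dB = 10·log₁₀(P₂/P₁).
10·log₁₀(51.8/4.00) = 10·log₁₀(12.95) = 11.1 dB.

11.1 dB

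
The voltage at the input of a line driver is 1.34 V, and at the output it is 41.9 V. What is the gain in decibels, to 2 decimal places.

Voltage ratio → dB uses the 20·log₁₀ form:
20·log₁₀(41.9/1.34) = 20·log₁₀(31.27) = 29.90 dB.

29.90 dB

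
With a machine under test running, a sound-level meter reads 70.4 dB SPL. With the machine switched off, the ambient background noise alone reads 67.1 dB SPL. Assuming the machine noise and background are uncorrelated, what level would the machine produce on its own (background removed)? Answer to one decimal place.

Background correction is a power subtraction:
L_src = 10·log₁₀(10^(70.4/10) − 10^(67.1/10)) = 10·log₁₀(5836000) = 67.7 dB SPL.

67.7 dB SPL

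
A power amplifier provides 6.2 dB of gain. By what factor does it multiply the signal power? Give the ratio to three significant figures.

Power ratio = 10^(dB/10).
10^(6.2/10) = 10^(0.6200) = 4.17.

4.17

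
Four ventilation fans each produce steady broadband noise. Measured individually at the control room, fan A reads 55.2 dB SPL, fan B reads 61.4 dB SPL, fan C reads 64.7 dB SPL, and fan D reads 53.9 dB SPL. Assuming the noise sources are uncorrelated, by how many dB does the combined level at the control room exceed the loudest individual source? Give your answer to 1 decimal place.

Uncorrelated sources add in intensity (power), not in dB.
L_total = 10·log₁₀(10^(55.2/10) + 10^(61.4/10) + 10^(64.7/10) + 10^(53.9/10)) = 66.91 dB SPL.
Excess over the loudest (64.7 dB): 66.91 − 64.7 = 2.2 dB.

2.2 dB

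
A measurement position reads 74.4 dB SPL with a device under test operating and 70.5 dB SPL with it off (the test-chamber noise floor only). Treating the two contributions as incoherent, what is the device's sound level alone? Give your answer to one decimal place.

72.1 dB SPL

Subtract intensities: L_src = 10·log₁₀(10^(L_total/10) − 10^(L_bg/10)).
L_src = 10·log₁₀(10^(74.4/10) − 10^(70.5/10)) = 10·log₁₀(16320000) = 72.1 dB SPL.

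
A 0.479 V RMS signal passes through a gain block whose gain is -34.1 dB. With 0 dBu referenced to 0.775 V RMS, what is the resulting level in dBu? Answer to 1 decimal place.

-38.3 dBu

Input level: 20·log₁₀(0.479/0.775) = -4.18 dBu.
Output: -4.18 − 34.1 = -38.3 dBu.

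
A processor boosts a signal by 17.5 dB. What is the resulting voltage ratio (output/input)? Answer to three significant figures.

Voltage ratio = 10^(dB/20).
10^(17.5/20) = 10^(0.8750) = 7.50.

7.50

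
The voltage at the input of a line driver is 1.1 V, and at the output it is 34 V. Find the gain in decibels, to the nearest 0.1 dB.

Voltage ratio → dB uses the 20·log₁₀ form:
20·log₁₀(34/1.1) = 20·log₁₀(30.91) = 29.8 dB.

29.8 dB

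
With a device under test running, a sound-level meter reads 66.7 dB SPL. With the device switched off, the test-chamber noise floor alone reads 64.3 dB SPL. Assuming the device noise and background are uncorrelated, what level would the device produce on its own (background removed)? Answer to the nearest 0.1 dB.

63.0 dB SPL

Subtract intensities: L_src = 10·log₁₀(10^(L_total/10) − 10^(L_bg/10)).
L_src = 10·log₁₀(10^(66.7/10) − 10^(64.3/10)) = 10·log₁₀(1986000) = 63.0 dB SPL.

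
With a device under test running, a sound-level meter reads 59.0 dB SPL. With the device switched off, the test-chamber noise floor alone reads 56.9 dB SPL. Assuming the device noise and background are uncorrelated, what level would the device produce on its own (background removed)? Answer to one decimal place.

Subtract intensities: L_src = 10·log₁₀(10^(L_total/10) − 10^(L_bg/10)).
L_src = 10·log₁₀(10^(59.0/10) − 10^(56.9/10)) = 10·log₁₀(304500) = 54.8 dB SPL.

54.8 dB SPL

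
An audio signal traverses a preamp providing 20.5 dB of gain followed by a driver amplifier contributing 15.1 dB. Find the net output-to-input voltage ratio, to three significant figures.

Net gain = 20.5 + 15.1 = 35.6 dB.
Voltage ratio = 10^(35.6/20) = 60.3.

60.3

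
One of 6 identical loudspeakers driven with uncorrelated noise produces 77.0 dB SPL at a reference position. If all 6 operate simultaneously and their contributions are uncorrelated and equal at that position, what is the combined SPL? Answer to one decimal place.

6 equal incoherent sources raise the level by 10·log₁₀(6) = 7.78 dB.
L_total = 77.0 + 7.78 = 84.8 dB SPL.

84.8 dB SPL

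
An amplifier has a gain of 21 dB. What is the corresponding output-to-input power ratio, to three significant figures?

126

Power ratio = 10^(dB/10).
10^(21/10) = 10^(2.100) = 126.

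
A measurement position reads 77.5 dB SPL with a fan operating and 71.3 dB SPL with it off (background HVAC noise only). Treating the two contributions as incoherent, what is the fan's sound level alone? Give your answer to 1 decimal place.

Subtract intensities: L_src = 10·log₁₀(10^(L_total/10) − 10^(L_bg/10)).
L_src = 10·log₁₀(10^(77.5/10) − 10^(71.3/10)) = 10·log₁₀(42740000) = 76.3 dB SPL.

76.3 dB SPL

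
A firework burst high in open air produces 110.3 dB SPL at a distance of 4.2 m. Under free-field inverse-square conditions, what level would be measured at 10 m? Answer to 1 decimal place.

102.8 dB SPL

For a point source in a free field, ΔL = −20·log₁₀(d₂/d₁).
ΔL = −20·log₁₀(10/4.2) = -7.54 dB, so L₂ = 110.3 + (-7.54) = 102.8 dB SPL.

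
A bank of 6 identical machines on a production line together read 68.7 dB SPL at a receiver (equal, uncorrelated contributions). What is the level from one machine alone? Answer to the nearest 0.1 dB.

6 equal incoherent sources add 10·log₁₀(6) = 7.78 dB over one source.
L_one = 68.7 − 7.78 = 60.9 dB SPL.

60.9 dB SPL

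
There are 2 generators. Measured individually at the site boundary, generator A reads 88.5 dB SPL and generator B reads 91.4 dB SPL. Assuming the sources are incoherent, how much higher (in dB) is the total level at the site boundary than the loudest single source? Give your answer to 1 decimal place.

1.8 dB

Incoherent sources sum as intensities:
L_total = 10·log₁₀(10^(88.5/10) + 10^(91.4/10)) = 93.20 dB SPL.
Excess over the loudest (91.4 dB): 93.20 − 91.4 = 1.8 dB.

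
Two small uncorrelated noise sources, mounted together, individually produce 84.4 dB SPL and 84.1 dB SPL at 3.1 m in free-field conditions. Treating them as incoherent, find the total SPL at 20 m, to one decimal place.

71.1 dB SPL

Combined at 3.1 m: 10·log₁₀(10^(84.4/10)+10^(84.1/10)) = 87.26 dB SPL.
Then apply −20·log₁₀(20/3.1) = -16.19 dB → 71.1 dB SPL.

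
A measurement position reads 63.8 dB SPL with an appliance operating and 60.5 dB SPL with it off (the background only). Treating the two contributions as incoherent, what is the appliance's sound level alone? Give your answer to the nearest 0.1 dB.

61.1 dB SPL

Subtract intensities: L_src = 10·log₁₀(10^(L_total/10) − 10^(L_bg/10)).
L_src = 10·log₁₀(10^(63.8/10) − 10^(60.5/10)) = 10·log₁₀(1277000) = 61.1 dB SPL.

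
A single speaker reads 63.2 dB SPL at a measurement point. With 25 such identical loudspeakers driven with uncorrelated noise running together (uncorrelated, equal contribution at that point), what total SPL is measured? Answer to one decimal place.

77.2 dB SPL

25 equal incoherent sources raise the level by 10·log₁₀(25) = 13.98 dB.
L_total = 63.2 + 13.98 = 77.2 dB SPL.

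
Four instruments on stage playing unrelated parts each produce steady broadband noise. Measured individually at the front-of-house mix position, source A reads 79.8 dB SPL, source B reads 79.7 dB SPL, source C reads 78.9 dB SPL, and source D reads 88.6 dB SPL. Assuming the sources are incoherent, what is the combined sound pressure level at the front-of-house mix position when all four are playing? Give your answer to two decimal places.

89.96 dB SPL

Add the sources as powers (linear), then convert back to dB:
L_total = 10·log₁₀(10^(79.8/10) + 10^(79.7/10) + 10^(78.9/10) + 10^(88.6/10)) = 10·log₁₀(990900000) = 89.96 dB SPL.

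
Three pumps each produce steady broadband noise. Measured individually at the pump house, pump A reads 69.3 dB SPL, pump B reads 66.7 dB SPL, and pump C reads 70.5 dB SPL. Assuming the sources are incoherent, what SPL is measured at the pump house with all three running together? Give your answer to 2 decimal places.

Uncorrelated sources add in intensity (power), not in dB.
L_total = 10·log₁₀(10^(69.3/10) + 10^(66.7/10) + 10^(70.5/10)) = 10·log₁₀(24410000) = 73.88 dB SPL.

73.88 dB SPL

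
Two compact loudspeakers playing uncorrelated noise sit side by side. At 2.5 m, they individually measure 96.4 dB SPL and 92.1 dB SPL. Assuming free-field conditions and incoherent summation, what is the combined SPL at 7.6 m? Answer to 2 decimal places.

Combined at 2.5 m: 10·log₁₀(10^(96.4/10)+10^(92.1/10)) = 97.772 dB SPL.
Then apply −20·log₁₀(7.6/2.5) = -9.657 dB → 88.11 dB SPL.

88.11 dB SPL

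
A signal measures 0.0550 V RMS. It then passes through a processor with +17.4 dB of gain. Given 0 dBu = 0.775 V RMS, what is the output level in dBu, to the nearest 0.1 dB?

Input level: 20·log₁₀(0.0550/0.775) = -22.98 dBu.
Output: -22.98 + 17.4 = -5.6 dBu.

-5.6 dBu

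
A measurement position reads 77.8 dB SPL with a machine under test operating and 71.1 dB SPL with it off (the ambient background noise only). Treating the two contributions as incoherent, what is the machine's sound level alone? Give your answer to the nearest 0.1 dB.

Background correction is a power subtraction:
L_src = 10·log₁₀(10^(77.8/10) − 10^(71.1/10)) = 10·log₁₀(47370000) = 76.8 dB SPL.

76.8 dB SPL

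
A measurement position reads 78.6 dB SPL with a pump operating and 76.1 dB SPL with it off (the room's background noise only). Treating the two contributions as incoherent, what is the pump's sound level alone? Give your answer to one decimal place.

75.0 dB SPL

Background correction is a power subtraction:
L_src = 10·log₁₀(10^(78.6/10) − 10^(76.1/10)) = 10·log₁₀(31710000) = 75.0 dB SPL.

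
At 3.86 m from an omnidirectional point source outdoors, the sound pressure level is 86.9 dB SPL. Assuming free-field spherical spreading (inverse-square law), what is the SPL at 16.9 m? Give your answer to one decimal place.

74.1 dB SPL

Free-field point source: level drops by 20·log₁₀ of the distance ratio.
ΔL = −20·log₁₀(16.9/3.86) = -12.83 dB, so L₂ = 86.9 + (-12.83) = 74.1 dB SPL.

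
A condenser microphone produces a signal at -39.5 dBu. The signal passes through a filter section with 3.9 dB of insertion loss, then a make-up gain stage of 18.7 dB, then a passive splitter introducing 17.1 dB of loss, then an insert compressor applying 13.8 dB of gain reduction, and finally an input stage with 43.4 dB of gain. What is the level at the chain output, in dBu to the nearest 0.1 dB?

-12.2 dBu

In dB, series stages simply add:
-39.5 − 3.9 + 18.7 − 17.1 − 13.8 + 43.4 = -12.2 dBu.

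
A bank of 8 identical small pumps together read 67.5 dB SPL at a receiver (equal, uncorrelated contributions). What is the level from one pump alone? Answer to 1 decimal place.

8 equal incoherent sources add 10·log₁₀(8) = 9.03 dB over one source.
L_one = 67.5 − 9.03 = 58.5 dB SPL.

58.5 dB SPL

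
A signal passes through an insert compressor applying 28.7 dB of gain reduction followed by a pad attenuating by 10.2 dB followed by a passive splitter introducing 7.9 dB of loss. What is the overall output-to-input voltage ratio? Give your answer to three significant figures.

Net gain = (−28.7) + (−10.2) + (−7.9) = -46.8 dB.
Voltage ratio = 10^(-46.8/20) = 0.00457.

0.00457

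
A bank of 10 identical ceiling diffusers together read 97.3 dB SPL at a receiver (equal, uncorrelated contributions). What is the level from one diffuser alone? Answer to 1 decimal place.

10 equal incoherent sources add 10·log₁₀(10) = 10.00 dB over one source.
L_one = 97.3 − 10.00 = 87.3 dB SPL.

87.3 dB SPL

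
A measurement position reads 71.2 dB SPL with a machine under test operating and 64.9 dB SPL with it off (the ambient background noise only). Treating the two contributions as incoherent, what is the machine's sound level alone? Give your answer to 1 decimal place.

Background correction is a power subtraction:
L_src = 10·log₁₀(10^(71.2/10) − 10^(64.9/10)) = 10·log₁₀(10090000) = 70.0 dB SPL.

70.0 dB SPL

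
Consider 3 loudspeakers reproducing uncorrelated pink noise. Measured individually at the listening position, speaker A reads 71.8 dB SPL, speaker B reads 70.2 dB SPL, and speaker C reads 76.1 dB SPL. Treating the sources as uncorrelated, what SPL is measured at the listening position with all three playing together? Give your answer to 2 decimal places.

Incoherent sources sum as intensities:
L_total = 10·log₁₀(10^(71.8/10) + 10^(70.2/10) + 10^(76.1/10)) = 10·log₁₀(66340000) = 78.22 dB SPL.

78.22 dB SPL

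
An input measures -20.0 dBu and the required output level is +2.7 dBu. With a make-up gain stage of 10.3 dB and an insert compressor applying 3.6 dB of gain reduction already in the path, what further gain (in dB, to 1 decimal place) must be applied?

The required make-up gain is the shortfall in the dB sum.
G = +2.7 − (-20.0) − 10.3 + 3.6 = 16.0 dB.

16.0 dB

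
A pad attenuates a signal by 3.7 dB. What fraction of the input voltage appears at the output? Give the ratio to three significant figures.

0.653

Voltage ratio = 10^(dB/20).
10^(-3.7/20) = 10^(-0.1850) = 0.653.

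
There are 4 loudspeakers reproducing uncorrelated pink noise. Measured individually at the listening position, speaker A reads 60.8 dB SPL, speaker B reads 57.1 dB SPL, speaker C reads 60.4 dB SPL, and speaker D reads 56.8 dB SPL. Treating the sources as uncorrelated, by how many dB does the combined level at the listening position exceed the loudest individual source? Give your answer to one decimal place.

4.4 dB

Incoherent sources sum as intensities:
L_total = 10·log₁₀(10^(60.8/10) + 10^(57.1/10) + 10^(60.4/10) + 10^(56.8/10)) = 65.17 dB SPL.
Excess over the loudest (60.8 dB): 65.17 − 60.8 = 4.4 dB.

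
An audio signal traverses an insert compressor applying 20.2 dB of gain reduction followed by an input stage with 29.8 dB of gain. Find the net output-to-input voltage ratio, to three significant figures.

3.02

Net gain = (−20.2) + 29.8 = 9.6 dB.
Voltage ratio = 10^(9.6/20) = 3.02.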